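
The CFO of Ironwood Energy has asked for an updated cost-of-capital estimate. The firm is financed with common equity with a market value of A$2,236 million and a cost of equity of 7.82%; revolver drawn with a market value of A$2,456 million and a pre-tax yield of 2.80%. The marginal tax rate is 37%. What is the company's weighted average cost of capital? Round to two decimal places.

4.65%

Total capital V = 2236 + 2456 = 4692.
Equity: weight = 2236/4692 = 0.4766; cost = 7.82%.
Revolver drawn: weight = 2456/4692 = 0.5234; after-tax cost = 2.8% × (1 − 37%) = 1.7640%.
WACC = 0.4766 × 7.8200% + 0.5234 × 1.7640% = 4.6500%.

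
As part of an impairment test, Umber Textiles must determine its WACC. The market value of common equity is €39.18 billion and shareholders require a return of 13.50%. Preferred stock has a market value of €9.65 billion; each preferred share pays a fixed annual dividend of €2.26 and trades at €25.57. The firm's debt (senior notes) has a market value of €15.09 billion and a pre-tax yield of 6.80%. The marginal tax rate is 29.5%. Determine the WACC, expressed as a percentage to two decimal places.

10.74%

Cost of preferred: Rp = 2.26 / 25.57 = 8.8385%.
Total capital V = 39.18 + 9.65 + 15.09 = 63.92.
Equity: weight = 39.18/63.92 = 0.6130; cost = 13.5%.
Preferred: weight = 9.65/63.92 = 0.1510; cost = 8.8385%.
Senior notes: weight = 15.09/63.92 = 0.2361; after-tax cost = 6.8% × (1 − 29.5%) = 4.7940%.
WACC = 0.6130 × 13.5000% + 0.1510 × 8.8385% + 0.2361 × 4.7940% = 10.7410%.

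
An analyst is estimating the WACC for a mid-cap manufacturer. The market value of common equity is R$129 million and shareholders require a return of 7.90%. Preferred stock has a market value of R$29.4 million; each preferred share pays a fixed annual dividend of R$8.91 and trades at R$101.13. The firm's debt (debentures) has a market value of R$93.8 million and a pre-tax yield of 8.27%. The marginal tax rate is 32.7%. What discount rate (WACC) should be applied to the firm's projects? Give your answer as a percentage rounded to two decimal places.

7.14%

Cost of preferred: Rp = 8.91 / 101.13 = 8.8104%.
Total capital V = 129 + 29.4 + 93.8 = 252.2.
Equity: weight = 129/252.2 = 0.5115; cost = 7.9%.
Preferred: weight = 29.4/252.2 = 0.1166; cost = 8.8104%.
Debentures: weight = 93.8/252.2 = 0.3719; after-tax cost = 8.27% × (1 − 32.7%) = 5.5657%.
WACC = 0.5115 × 7.9000% + 0.1166 × 8.8104% + 0.3719 × 5.5657% = 7.1379%.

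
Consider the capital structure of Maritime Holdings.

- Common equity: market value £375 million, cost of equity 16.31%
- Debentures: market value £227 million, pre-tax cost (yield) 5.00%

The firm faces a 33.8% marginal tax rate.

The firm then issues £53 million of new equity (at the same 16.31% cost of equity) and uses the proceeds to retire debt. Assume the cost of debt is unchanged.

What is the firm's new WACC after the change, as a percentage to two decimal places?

12.55%

After the change:
Total capital V = 428 + 174 = 602.
Equity: weight = 428/602 = 0.7110; cost = 16.31%.
Debentures: weight = 174/602 = 0.2890; after-tax cost = 5% × (1 − 33.8%) = 3.3100%.
WACC = 0.7110 × 16.3100% + 0.2890 × 3.3100% = 12.5525%.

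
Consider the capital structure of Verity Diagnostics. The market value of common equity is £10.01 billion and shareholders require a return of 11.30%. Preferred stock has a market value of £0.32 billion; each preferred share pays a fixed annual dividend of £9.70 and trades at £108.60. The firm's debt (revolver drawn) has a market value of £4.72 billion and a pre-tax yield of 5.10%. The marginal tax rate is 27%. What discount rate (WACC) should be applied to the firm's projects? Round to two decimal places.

Cost of preferred: Rp = 9.7 / 108.6 = 8.9319%.
Total capital V = 10.01 + 0.32 + 4.72 = 15.05.
Equity: weight = 10.01/15.05 = 0.6651; cost = 11.3%.
Preferred: weight = 0.32/15.05 = 0.0213; cost = 8.9319%.
Revolver drawn: weight = 4.72/15.05 = 0.3136; after-tax cost = 5.1% × (1 − 27%) = 3.7230%.
WACC = 0.6651 × 11.3000% + 0.0213 × 8.9319% + 0.3136 × 3.7230% = 8.8733%.

8.87%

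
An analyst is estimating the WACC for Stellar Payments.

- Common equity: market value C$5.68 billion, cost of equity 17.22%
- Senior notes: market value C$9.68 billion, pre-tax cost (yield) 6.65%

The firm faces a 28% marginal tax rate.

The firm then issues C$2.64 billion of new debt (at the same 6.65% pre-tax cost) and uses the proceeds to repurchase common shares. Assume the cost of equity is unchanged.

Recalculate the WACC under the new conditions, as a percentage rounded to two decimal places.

After the change:
Total capital V = 3.04 + 12.32 = 15.36.
Equity: weight = 3.04/15.36 = 0.1979; cost = 17.22%.
Senior notes: weight = 12.32/15.36 = 0.8021; after-tax cost = 6.65% × (1 − 28%) = 4.7880%.
WACC = 0.1979 × 17.2200% + 0.8021 × 4.7880% = 7.2485%.

7.25%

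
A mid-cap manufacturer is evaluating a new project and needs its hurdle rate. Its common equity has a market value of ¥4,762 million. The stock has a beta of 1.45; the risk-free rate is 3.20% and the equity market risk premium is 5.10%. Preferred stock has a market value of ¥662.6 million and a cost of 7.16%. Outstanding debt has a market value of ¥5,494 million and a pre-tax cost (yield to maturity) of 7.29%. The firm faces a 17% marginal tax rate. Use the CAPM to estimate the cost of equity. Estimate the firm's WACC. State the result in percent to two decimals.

Cost of equity via CAPM: Re = 3.2% + 1.45 × 5.1% = 10.5950%.
Total capital V = 4762 + 662.6 + 5494 = 10918.6.
Equity: weight = 4762/10918.6 = 0.4361; cost = 10.595%.
Preferred: weight = 662.6/10918.6 = 0.0607; cost = 7.16%.
Debt: weight = 5494/10918.6 = 0.5032; after-tax cost = 7.29% × (1 − 17%) = 6.0507%.
WACC = 0.4361 × 10.5950% + 0.0607 × 7.1600% + 0.5032 × 6.0507% = 8.1000%.

8.10%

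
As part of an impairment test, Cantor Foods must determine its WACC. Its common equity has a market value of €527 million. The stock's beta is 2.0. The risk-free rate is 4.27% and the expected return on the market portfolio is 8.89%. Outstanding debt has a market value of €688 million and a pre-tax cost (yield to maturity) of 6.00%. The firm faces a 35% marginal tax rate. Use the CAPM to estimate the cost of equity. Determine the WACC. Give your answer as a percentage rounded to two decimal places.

8.07%

Market risk premium = 8.89% − 4.27% = 4.62%.
Cost of equity via CAPM: Re = 4.27% + 2.0 × 4.62% = 13.5100%.
Total capital V = 527 + 688 = 1215.
Equity: weight = 527/1215 = 0.4337; cost = 13.51%.
Debt: weight = 688/1215 = 0.5663; after-tax cost = 6% × (1 − 35%) = 3.9000%.
WACC = 0.4337 × 13.5100% + 0.5663 × 3.9000% = 8.0683%.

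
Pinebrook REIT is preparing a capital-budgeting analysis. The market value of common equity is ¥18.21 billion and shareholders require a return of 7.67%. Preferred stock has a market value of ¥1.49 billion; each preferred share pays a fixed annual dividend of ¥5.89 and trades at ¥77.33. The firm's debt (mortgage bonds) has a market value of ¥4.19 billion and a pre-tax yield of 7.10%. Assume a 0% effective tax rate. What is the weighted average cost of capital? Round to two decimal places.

7.57%

Cost of preferred: Rp = 5.89 / 77.33 = 7.6167%.
Total capital V = 18.21 + 1.49 + 4.19 = 23.89.
Equity: weight = 18.21/23.89 = 0.7622; cost = 7.67%.
Preferred: weight = 1.49/23.89 = 0.0624; cost = 7.6167%.
Mortgage bonds: weight = 4.19/23.89 = 0.1754; after-tax cost = 7.1% × (1 − 0%) = 7.1000%.
WACC = 0.7622 × 7.6700% + 0.0624 × 7.6167% + 0.1754 × 7.1000% = 7.5667%.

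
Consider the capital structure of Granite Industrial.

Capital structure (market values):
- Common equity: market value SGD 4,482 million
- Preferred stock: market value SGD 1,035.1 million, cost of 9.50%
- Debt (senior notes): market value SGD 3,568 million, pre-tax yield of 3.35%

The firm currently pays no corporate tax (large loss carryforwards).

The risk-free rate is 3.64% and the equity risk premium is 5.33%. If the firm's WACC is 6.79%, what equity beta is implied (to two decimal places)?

0.99

Total capital V = 4482 + 1035.1 + 3568 = 9085.1.
Equity weight = 4482/9085.1 = 0.4933.
Preferred weight = 1035.1/9085.1 = 0.1139.
Senior notes weight = 3568/9085.1 = 0.3927.
Debt contribution = 0.3927 × 3.35% × (1 − 0%) = 1.3156%.
Preferred contribution = 0.1139 × 9.5% = 1.0824%.
Required equity contribution = 6.79% − 2.3980% = 4.3920%  ⇒  Re = 8.9026%.
CAPM: 8.9026% = 3.64% + β × 5.33%  ⇒  β = 0.9874.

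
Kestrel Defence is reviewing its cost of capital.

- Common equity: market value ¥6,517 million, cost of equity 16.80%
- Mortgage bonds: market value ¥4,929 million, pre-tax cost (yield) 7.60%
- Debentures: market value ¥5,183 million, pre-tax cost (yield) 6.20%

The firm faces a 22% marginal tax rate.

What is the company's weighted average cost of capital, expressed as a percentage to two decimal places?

Total capital V = 6517 + 4929 + 5183 = 16629.
Equity: weight = 6517/16629 = 0.3919; cost = 16.8%.
Mortgage bonds: weight = 4929/16629 = 0.2964; after-tax cost = 7.6% × (1 − 22%) = 5.9280%.
Debentures: weight = 5183/16629 = 0.3117; after-tax cost = 6.2% × (1 − 22%) = 4.8360%.
WACC = 0.3919 × 16.8000% + 0.2964 × 5.9280% + 0.3117 × 4.8360% = 9.8484%.

9.85%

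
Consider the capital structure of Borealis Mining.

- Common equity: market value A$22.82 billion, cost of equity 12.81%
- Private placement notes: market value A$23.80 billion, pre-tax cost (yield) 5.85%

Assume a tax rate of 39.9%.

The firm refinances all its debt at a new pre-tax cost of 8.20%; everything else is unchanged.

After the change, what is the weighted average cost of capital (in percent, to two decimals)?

8.79%

After the change:
Total capital V = 22.82 + 23.8 = 46.62.
Equity: weight = 22.82/46.62 = 0.4895; cost = 12.81%.
Private placement notes: weight = 23.8/46.62 = 0.5105; after-tax cost = 8.2% × (1 − 39.9%) = 4.9282%.
WACC = 0.4895 × 12.8100% + 0.5105 × 4.9282% = 8.7863%.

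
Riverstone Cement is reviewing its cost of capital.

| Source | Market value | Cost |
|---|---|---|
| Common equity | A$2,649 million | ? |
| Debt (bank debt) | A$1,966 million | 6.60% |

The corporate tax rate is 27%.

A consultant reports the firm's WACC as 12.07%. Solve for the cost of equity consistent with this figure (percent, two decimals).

17.45%

Total capital V = 2649 + 1966 = 4615.
Equity weight = 2649/4615 = 0.5740.
Bank debt weight = 1966/4615 = 0.4260.
Debt contribution = 0.4260 × 6.6% × (1 − 27%) = 2.0525%.
Required equity contribution = 12.07% − 2.0525% = 10.0175%.
Re = 10.0175% / 0.5740 = 17.4522%.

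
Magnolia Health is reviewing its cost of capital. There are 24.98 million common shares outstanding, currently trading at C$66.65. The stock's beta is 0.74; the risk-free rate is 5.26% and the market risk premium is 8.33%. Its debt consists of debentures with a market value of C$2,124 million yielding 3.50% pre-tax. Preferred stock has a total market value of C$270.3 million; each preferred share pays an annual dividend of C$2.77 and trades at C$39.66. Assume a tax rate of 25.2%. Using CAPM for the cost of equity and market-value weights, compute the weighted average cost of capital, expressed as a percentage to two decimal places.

6.52%

Cost of equity via CAPM: Re = 5.26% + 0.74 × 8.33% = 11.4242%.
Cost of preferred: Rp = 2.77 / 39.66 = 6.9844%.
Market value of equity E = 66.65 × 24.98m = 1664.917m.
Total capital V = 1664.917 + 270.3 + 2124 = 4059.217.
Equity: weight = 1664.917/4059.217 = 0.4102; cost = 11.4242%.
Preferred: weight = 270.3/4059.217 = 0.0666; cost = 6.9844%.
Debentures: weight = 2124/4059.217 = 0.5233; after-tax cost = 3.5% × (1 − 25.2%) = 2.6180%.
WACC = 0.4102 × 11.4242% + 0.0666 × 6.9844% + 0.5233 × 2.6180% = 6.5207%.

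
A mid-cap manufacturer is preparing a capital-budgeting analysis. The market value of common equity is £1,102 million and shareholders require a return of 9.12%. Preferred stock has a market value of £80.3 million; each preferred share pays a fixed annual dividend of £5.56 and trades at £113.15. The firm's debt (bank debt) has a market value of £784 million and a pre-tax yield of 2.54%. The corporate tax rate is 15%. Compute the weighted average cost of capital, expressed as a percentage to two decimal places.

6.17%

Cost of preferred: Rp = 5.56 / 113.15 = 4.9138%.
Total capital V = 1102 + 80.3 + 784 = 1966.3.
Equity: weight = 1102/1966.3 = 0.5604; cost = 9.12%.
Preferred: weight = 80.3/1966.3 = 0.0408; cost = 4.9138%.
Bank debt: weight = 784/1966.3 = 0.3987; after-tax cost = 2.54% × (1 − 15%) = 2.1590%.
WACC = 0.5604 × 9.1200% + 0.0408 × 4.9138% + 0.3987 × 2.1590% = 6.1727%.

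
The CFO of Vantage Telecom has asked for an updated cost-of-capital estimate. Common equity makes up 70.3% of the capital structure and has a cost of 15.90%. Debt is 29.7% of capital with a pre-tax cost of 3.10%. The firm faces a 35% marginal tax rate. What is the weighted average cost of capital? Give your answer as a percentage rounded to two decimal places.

After-tax cost of debt = 3.1% × (1 − 35%) = 2.0150%.
WACC = 0.703 × 15.9000% + 0.297 × 2.0150% = 11.7762%.

11.78%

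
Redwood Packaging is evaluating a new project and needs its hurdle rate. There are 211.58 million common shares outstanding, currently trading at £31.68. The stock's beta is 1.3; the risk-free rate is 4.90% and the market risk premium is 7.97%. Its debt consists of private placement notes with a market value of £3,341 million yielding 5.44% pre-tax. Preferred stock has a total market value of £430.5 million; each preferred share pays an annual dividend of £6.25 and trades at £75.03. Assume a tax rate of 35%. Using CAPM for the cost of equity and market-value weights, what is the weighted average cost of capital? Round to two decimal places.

Cost of equity via CAPM: Re = 4.9% + 1.3 × 7.97% = 15.2610%.
Cost of preferred: Rp = 6.25 / 75.03 = 8.3300%.
Market value of equity E = 31.68 × 211.58m = 6702.8544m.
Total capital V = 6702.8544 + 430.5 + 3341 = 10474.3544.
Equity: weight = 6702.8544/10474.3544 = 0.6399; cost = 15.261%.
Preferred: weight = 430.5/10474.3544 = 0.0411; cost = 8.33%.
Private placement notes: weight = 3341/10474.3544 = 0.3190; after-tax cost = 5.44% × (1 − 35%) = 3.5360%.
WACC = 0.6399 × 15.2610% + 0.0411 × 8.3300% + 0.3190 × 3.5360% = 11.2362%.

11.24%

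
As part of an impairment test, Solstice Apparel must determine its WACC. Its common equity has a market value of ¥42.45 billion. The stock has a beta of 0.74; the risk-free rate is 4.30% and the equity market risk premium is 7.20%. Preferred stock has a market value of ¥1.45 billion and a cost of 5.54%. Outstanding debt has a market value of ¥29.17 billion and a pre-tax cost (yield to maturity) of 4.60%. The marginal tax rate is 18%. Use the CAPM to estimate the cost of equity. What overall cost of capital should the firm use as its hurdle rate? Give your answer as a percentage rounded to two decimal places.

7.21%

Cost of equity via CAPM: Re = 4.3% + 0.74 × 7.2% = 9.6280%.
Total capital V = 42.45 + 1.45 + 29.17 = 73.07.
Equity: weight = 42.45/73.07 = 0.5809; cost = 9.628%.
Preferred: weight = 1.45/73.07 = 0.0198; cost = 5.54%.
Debt: weight = 29.17/73.07 = 0.3992; after-tax cost = 4.6% × (1 − 18%) = 3.7720%.
WACC = 0.5809 × 9.6280% + 0.0198 × 5.5400% + 0.3992 × 3.7720% = 7.2091%.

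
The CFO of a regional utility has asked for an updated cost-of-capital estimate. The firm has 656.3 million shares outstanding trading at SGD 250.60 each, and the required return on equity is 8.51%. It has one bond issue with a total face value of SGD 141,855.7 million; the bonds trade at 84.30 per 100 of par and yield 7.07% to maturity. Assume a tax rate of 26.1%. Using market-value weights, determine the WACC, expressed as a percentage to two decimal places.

7.13%

Market value of equity E = 250.6 × 656.3m = 164468.78m. Market value of debt D = 141855.7m × 84.3/100 = 119584.3551m.
Total capital V = 164468.78 + 119584.3551 = 284053.1351.
Equity: weight = 164468.78/284053.1351 = 0.5790; cost = 8.51%.
Bonds outstanding: weight = 119584.3551/284053.1351 = 0.4210; after-tax cost = 7.07% × (1 − 26.1%) = 5.2247%.
WACC = 0.5790 × 8.5100% + 0.4210 × 5.2247% = 7.1269%.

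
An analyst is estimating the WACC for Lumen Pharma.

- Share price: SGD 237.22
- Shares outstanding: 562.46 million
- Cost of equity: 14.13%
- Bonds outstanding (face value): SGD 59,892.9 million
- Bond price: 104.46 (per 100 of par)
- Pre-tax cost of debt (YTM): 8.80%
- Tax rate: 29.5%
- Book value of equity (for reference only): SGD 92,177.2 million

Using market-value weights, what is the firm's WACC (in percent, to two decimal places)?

Market value of equity E = 237.22 × 562.46m = 133426.7612m. Market value of debt D = 59892.9m × 104.46/100 = 62564.12334m.
Total capital V = 133426.7612 + 62564.12334 = 195990.88454.
Equity: weight = 133426.7612/195990.88454 = 0.6808; cost = 14.13%.
Bonds outstanding: weight = 62564.12334/195990.88454 = 0.3192; after-tax cost = 8.8% × (1 − 29.5%) = 6.2040%.
WACC = 0.6808 × 14.1300% + 0.3192 × 6.2040% = 11.5999%.

11.60%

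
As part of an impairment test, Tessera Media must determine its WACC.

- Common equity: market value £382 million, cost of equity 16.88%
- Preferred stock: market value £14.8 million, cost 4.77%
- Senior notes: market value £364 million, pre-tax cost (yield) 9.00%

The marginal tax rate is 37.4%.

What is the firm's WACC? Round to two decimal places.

Total capital V = 382 + 14.8 + 364 = 760.8.
Equity: weight = 382/760.8 = 0.5021; cost = 16.88%.
Preferred: weight = 14.8/760.8 = 0.0195; cost = 4.77%.
Senior notes: weight = 364/760.8 = 0.4784; after-tax cost = 9% × (1 − 37.4%) = 5.6340%.
WACC = 0.5021 × 16.8800% + 0.0195 × 4.7700% + 0.4784 × 5.6340% = 11.2638%.

11.26%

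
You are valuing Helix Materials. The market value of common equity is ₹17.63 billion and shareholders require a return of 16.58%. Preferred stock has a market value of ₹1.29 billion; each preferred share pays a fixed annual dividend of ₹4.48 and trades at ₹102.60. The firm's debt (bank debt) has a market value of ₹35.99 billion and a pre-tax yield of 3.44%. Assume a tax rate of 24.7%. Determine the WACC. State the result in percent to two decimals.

7.12%

Cost of preferred: Rp = 4.48 / 102.6 = 4.3665%.
Total capital V = 17.63 + 1.29 + 35.99 = 54.91.
Equity: weight = 17.63/54.91 = 0.3211; cost = 16.58%.
Preferred: weight = 1.29/54.91 = 0.0235; cost = 4.3665%.
Bank debt: weight = 35.99/54.91 = 0.6554; after-tax cost = 3.44% × (1 − 24.7%) = 2.5903%.
WACC = 0.3211 × 16.5800% + 0.0235 × 4.3665% + 0.6554 × 2.5903% = 7.1237%.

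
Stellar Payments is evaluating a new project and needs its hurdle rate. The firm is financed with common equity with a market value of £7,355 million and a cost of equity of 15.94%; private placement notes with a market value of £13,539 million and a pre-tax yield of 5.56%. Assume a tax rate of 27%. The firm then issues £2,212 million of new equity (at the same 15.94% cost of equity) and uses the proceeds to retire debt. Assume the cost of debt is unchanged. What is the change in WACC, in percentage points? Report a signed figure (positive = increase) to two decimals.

Current WACC:
Total capital V = 7355 + 13539 = 20894.
Equity: weight = 7355/20894 = 0.3520; cost = 15.94%.
Private placement notes: weight = 13539/20894 = 0.6480; after-tax cost = 5.56% × (1 − 27%) = 4.0588%.
WACC = 0.3520 × 15.9400% + 0.6480 × 4.0588% = 8.2412%.
After the change:
Total capital V = 9567 + 11327 = 20894.
Equity: weight = 9567/20894 = 0.4579; cost = 15.94%.
Private placement notes: weight = 11327/20894 = 0.5421; after-tax cost = 5.56% × (1 − 27%) = 4.0588%.
WACC = 0.4579 × 15.9400% + 0.5421 × 4.0588% = 9.4990%.
Change in WACC = 9.4990% − 8.2412% = 1.2578 pp.

+1.26 pp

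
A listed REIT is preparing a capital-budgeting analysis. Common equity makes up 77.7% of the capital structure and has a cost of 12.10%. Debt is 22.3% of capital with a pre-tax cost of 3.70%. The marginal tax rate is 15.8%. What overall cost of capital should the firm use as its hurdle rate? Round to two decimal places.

10.10%

After-tax cost of debt = 3.7% × (1 − 15.8%) = 3.1154%.
WACC = 0.777 × 12.1000% + 0.223 × 3.1154% = 10.0964%.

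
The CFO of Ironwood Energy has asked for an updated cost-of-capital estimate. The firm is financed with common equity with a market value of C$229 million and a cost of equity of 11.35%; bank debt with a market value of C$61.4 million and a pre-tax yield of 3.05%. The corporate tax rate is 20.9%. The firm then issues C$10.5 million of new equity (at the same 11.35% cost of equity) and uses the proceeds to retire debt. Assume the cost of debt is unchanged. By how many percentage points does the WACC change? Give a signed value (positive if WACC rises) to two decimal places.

+0.32 pp

Current WACC:
Total capital V = 229 + 61.4 = 290.4.
Equity: weight = 229/290.4 = 0.7886; cost = 11.35%.
Bank debt: weight = 61.4/290.4 = 0.2114; after-tax cost = 3.05% × (1 − 20.9%) = 2.4125%.
WACC = 0.7886 × 11.3500% + 0.2114 × 2.4125% = 9.4603%.
After the change:
Total capital V = 239.5 + 50.9 = 290.4.
Equity: weight = 239.5/290.4 = 0.8247; cost = 11.35%.
Bank debt: weight = 50.9/290.4 = 0.1753; after-tax cost = 3.05% × (1 − 20.9%) = 2.4125%.
WACC = 0.8247 × 11.3500% + 0.1753 × 2.4125% = 9.7835%.
Change in WACC = 9.7835% − 9.4603% = 0.3232 pp.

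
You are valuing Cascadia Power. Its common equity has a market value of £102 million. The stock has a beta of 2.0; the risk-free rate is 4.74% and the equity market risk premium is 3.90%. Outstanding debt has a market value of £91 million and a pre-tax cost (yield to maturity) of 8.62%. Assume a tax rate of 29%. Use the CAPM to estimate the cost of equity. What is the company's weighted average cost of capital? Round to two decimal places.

Cost of equity via CAPM: Re = 4.74% + 2.0 × 3.9% = 12.5400%.
Total capital V = 102 + 91 = 193.
Equity: weight = 102/193 = 0.5285; cost = 12.54%.
Debt: weight = 91/193 = 0.4715; after-tax cost = 8.62% × (1 − 29%) = 6.1202%.
WACC = 0.5285 × 12.5400% + 0.4715 × 6.1202% = 9.5130%.

9.51%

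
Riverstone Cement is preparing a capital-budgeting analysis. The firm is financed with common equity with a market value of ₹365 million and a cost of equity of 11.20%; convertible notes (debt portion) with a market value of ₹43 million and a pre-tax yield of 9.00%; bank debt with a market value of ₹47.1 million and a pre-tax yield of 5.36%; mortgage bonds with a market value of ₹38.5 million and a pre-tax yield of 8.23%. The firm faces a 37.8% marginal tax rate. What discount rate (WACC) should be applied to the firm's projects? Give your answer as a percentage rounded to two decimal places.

Total capital V = 365 + 43 + 47.1 + 38.5 = 493.6.
Equity: weight = 365/493.6 = 0.7395; cost = 11.2%.
Convertible notes (debt portion): weight = 43/493.6 = 0.0871; after-tax cost = 9% × (1 − 37.8%) = 5.5980%.
Bank debt: weight = 47.1/493.6 = 0.0954; after-tax cost = 5.36% × (1 − 37.8%) = 3.3339%.
Mortgage bonds: weight = 38.5/493.6 = 0.0780; after-tax cost = 8.23% × (1 − 37.8%) = 5.1191%.
WACC = 0.7395 × 11.2000% + 0.0871 × 5.5980% + 0.0954 × 3.3339% + 0.0780 × 5.1191% = 9.4871%.

9.49%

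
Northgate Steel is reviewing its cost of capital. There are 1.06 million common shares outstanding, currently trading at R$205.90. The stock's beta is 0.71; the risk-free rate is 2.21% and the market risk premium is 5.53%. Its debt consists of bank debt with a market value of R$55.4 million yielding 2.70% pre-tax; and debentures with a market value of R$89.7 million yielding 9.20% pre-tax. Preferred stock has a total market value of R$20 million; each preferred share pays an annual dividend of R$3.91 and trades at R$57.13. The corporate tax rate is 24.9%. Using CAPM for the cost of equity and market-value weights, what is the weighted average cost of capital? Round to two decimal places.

Cost of equity via CAPM: Re = 2.21% + 0.71 × 5.53% = 6.1363%.
Cost of preferred: Rp = 3.91 / 57.13 = 6.8440%.
Market value of equity E = 205.9 × 1.06m = 218.254m.
Total capital V = 218.254 + 20 + 55.4 + 89.7 = 383.354.
Equity: weight = 218.254/383.354 = 0.5693; cost = 6.1363%.
Preferred: weight = 20/383.354 = 0.0522; cost = 6.844%.
Bank debt: weight = 55.4/383.354 = 0.1445; after-tax cost = 2.7% × (1 − 24.9%) = 2.0277%.
Debentures: weight = 89.7/383.354 = 0.2340; after-tax cost = 9.2% × (1 − 24.9%) = 6.9092%.
WACC = 0.5693 × 6.1363% + 0.0522 × 6.8440% + 0.1445 × 2.0277% + 0.2340 × 6.9092% = 5.7603%.

5.76%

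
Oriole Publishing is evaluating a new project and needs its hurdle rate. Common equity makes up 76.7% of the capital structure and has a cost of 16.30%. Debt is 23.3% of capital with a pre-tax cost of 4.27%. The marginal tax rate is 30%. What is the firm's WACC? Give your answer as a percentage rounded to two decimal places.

13.20%

After-tax cost of debt = 4.27% × (1 − 30%) = 2.9890%.
WACC = 0.767 × 16.3000% + 0.233 × 2.9890% = 13.1985%.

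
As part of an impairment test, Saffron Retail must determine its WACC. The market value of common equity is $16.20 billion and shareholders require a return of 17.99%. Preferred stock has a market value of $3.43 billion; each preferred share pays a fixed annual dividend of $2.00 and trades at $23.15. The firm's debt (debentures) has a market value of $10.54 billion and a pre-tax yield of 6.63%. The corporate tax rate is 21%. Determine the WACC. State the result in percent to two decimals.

Cost of preferred: Rp = 2.0 / 23.15 = 8.6393%.
Total capital V = 16.2 + 3.43 + 10.54 = 30.17.
Equity: weight = 16.2/30.17 = 0.5370; cost = 17.99%.
Preferred: weight = 3.43/30.17 = 0.1137; cost = 8.6393%.
Debentures: weight = 10.54/30.17 = 0.3494; after-tax cost = 6.63% × (1 − 21%) = 5.2377%.
WACC = 0.5370 × 17.9900% + 0.1137 × 8.6393% + 0.3494 × 5.2377% = 12.4719%.

12.47%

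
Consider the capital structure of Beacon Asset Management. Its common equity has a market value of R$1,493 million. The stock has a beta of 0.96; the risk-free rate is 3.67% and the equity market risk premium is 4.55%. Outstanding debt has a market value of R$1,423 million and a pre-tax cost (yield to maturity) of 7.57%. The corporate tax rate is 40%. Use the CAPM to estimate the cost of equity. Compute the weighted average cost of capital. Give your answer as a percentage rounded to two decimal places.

6.33%

Cost of equity via CAPM: Re = 3.67% + 0.96 × 4.55% = 8.0380%.
Total capital V = 1493 + 1423 = 2916.
Equity: weight = 1493/2916 = 0.5120; cost = 8.038%.
Debt: weight = 1423/2916 = 0.4880; after-tax cost = 7.57% × (1 − 40%) = 4.5420%.
WACC = 0.5120 × 8.0380% + 0.4880 × 4.5420% = 6.3320%.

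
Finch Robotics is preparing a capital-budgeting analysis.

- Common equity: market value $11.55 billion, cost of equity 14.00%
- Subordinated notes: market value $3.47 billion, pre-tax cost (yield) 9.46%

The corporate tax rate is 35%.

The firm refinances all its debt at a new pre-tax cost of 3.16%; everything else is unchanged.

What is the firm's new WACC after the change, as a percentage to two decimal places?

After the change:
Total capital V = 11.55 + 3.47 = 15.02.
Equity: weight = 11.55/15.02 = 0.7690; cost = 14%.
Subordinated notes: weight = 3.47/15.02 = 0.2310; after-tax cost = 3.16% × (1 − 35%) = 2.0540%.
WACC = 0.7690 × 14.0000% + 0.2310 × 2.0540% = 11.2402%.

11.24%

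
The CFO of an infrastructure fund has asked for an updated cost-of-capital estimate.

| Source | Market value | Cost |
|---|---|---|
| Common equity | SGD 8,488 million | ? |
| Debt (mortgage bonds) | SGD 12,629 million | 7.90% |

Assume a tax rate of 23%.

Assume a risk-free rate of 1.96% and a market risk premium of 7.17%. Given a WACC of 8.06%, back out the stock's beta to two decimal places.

Total capital V = 8488 + 12629 = 21117.
Equity weight = 8488/21117 = 0.4020.
Mortgage bonds weight = 12629/21117 = 0.5980.
Debt contribution = 0.5980 × 7.9% × (1 − 23%) = 3.6379%.
Required equity contribution = 8.06% − 3.6379% = 4.4221%  ⇒  Re = 11.0015%.
CAPM: 11.0015% = 1.96% + β × 7.17%  ⇒  β = 1.2610.

1.26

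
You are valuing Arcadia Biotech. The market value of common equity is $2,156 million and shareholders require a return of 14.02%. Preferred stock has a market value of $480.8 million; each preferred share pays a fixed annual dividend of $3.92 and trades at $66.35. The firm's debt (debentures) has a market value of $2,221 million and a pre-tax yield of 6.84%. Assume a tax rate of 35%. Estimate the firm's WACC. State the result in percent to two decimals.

8.84%

Cost of preferred: Rp = 3.92 / 66.35 = 5.9081%.
Total capital V = 2156 + 480.8 + 2221 = 4857.8.
Equity: weight = 2156/4857.8 = 0.4438; cost = 14.02%.
Preferred: weight = 480.8/4857.8 = 0.0990; cost = 5.9081%.
Debentures: weight = 2221/4857.8 = 0.4572; after-tax cost = 6.84% × (1 − 35%) = 4.4460%.
WACC = 0.4438 × 14.0200% + 0.0990 × 5.9081% + 0.4572 × 4.4460% = 8.8399%.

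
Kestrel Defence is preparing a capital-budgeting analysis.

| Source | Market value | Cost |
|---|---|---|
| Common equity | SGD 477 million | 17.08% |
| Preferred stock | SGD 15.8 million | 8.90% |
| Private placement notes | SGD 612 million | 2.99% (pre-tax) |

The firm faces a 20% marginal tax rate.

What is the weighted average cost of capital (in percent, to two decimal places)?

Total capital V = 477 + 15.8 + 612 = 1104.8.
Equity: weight = 477/1104.8 = 0.4318; cost = 17.08%.
Preferred: weight = 15.8/1104.8 = 0.0143; cost = 8.9%.
Private placement notes: weight = 612/1104.8 = 0.5539; after-tax cost = 2.99% × (1 − 20%) = 2.3920%.
WACC = 0.4318 × 17.0800% + 0.0143 × 8.9000% + 0.5539 × 2.3920% = 8.8267%.

8.83%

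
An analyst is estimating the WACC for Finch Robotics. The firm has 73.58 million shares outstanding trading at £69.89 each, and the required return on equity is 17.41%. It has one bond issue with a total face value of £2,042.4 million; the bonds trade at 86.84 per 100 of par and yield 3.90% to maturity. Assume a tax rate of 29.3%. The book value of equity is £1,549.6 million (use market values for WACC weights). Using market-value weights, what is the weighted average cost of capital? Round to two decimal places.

Market value of equity E = 69.89 × 73.58m = 5142.5062m. Market value of debt D = 2042.4m × 86.84/100 = 1773.62016m.
Total capital V = 5142.5062 + 1773.62016 = 6916.12636.
Equity: weight = 5142.5062/6916.12636 = 0.7436; cost = 17.41%.
Bonds outstanding: weight = 1773.62016/6916.12636 = 0.2564; after-tax cost = 3.9% × (1 − 29.3%) = 2.7573%.
WACC = 0.7436 × 17.4100% + 0.2564 × 2.7573% = 13.6524%.

13.65%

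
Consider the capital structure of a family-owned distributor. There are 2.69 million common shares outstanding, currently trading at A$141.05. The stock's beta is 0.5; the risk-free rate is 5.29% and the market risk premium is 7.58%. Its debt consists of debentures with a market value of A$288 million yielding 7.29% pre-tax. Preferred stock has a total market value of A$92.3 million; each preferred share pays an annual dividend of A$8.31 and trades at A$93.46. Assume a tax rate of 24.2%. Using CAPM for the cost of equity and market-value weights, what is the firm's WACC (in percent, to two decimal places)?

Cost of equity via CAPM: Re = 5.29% + 0.5 × 7.58% = 9.0800%.
Cost of preferred: Rp = 8.31 / 93.46 = 8.8915%.
Market value of equity E = 141.05 × 2.69m = 379.4245m.
Total capital V = 379.4245 + 92.3 + 288 = 759.7245.
Equity: weight = 379.4245/759.7245 = 0.4994; cost = 9.08%.
Preferred: weight = 92.3/759.7245 = 0.1215; cost = 8.8915%.
Debentures: weight = 288/759.7245 = 0.3791; after-tax cost = 7.29% × (1 − 24.2%) = 5.5258%.
WACC = 0.4994 × 9.0800% + 0.1215 × 8.8915% + 0.3791 × 5.5258% = 7.7098%.

7.71%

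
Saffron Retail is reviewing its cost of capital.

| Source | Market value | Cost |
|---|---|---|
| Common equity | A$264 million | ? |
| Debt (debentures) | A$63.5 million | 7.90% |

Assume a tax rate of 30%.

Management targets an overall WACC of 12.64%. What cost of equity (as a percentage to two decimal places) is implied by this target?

14.35%

Total capital V = 264 + 63.5 = 327.5.
Equity weight = 264/327.5 = 0.8061.
Debentures weight = 63.5/327.5 = 0.1939.
Debt contribution = 0.1939 × 7.9% × (1 − 30%) = 1.0722%.
Required equity contribution = 12.64% − 1.0722% = 11.5678%.
Re = 11.5678% / 0.8061 = 14.3502%.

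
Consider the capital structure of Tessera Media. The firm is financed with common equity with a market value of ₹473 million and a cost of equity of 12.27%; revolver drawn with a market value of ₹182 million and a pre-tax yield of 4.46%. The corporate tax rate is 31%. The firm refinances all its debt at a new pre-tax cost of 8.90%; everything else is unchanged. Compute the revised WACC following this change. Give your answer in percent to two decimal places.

After the change:
Total capital V = 473 + 182 = 655.
Equity: weight = 473/655 = 0.7221; cost = 12.27%.
Revolver drawn: weight = 182/655 = 0.2779; after-tax cost = 8.9% × (1 − 31%) = 6.1410%.
WACC = 0.7221 × 12.2700% + 0.2779 × 6.1410% = 10.5670%.

10.57%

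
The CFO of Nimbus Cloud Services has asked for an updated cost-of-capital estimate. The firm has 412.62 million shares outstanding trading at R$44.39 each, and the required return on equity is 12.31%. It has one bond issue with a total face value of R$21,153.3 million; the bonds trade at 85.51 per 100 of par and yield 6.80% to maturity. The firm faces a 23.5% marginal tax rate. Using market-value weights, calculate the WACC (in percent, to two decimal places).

8.78%

Market value of equity E = 44.39 × 412.62m = 18316.2018m. Market value of debt D = 21153.3m × 85.51/100 = 18088.18683m.
Total capital V = 18316.2018 + 18088.18683 = 36404.38863.
Equity: weight = 18316.2018/36404.38863 = 0.5031; cost = 12.31%.
Bonds outstanding: weight = 18088.18683/36404.38863 = 0.4969; after-tax cost = 6.8% × (1 − 23.5%) = 5.2020%.
WACC = 0.5031 × 12.3100% + 0.4969 × 5.2020% = 8.7783%.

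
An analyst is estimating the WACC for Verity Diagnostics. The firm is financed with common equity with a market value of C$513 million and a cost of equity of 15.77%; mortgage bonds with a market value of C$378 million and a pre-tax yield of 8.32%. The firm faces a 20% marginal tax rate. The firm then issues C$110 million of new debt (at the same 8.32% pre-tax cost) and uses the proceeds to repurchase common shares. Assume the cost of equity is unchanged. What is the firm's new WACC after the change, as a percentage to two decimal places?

10.78%

After the change:
Total capital V = 403 + 488 = 891.
Equity: weight = 403/891 = 0.4523; cost = 15.77%.
Mortgage bonds: weight = 488/891 = 0.5477; after-tax cost = 8.32% × (1 − 20%) = 6.6560%.
WACC = 0.4523 × 15.7700% + 0.5477 × 6.6560% = 10.7783%.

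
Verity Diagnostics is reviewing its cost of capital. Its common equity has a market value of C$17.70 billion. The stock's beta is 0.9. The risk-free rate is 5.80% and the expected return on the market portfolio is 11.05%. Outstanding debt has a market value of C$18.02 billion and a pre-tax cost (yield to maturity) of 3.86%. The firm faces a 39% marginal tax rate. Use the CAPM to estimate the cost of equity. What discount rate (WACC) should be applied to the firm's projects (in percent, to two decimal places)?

Market risk premium = 11.05% − 5.8% = 5.25%.
Cost of equity via CAPM: Re = 5.8% + 0.9 × 5.25% = 10.5250%.
Total capital V = 17.7 + 18.02 = 35.72.
Equity: weight = 17.7/35.72 = 0.4955; cost = 10.525%.
Debt: weight = 18.02/35.72 = 0.5045; after-tax cost = 3.86% × (1 − 39%) = 2.3546%.
WACC = 0.4955 × 10.5250% + 0.5045 × 2.3546% = 6.4032%.

6.40%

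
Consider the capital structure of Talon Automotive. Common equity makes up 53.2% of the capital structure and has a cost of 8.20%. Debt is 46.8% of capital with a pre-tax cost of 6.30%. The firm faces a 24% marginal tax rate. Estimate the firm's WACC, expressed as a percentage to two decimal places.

After-tax cost of debt = 6.3% × (1 − 24%) = 4.7880%.
WACC = 0.532 × 8.2000% + 0.468 × 4.7880% = 6.6032%.

6.60%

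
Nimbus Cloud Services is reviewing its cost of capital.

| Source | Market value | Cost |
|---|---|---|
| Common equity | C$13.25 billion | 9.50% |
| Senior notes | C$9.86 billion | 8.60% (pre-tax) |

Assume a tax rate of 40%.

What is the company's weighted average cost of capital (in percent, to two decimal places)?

Total capital V = 13.25 + 9.86 = 23.11.
Equity: weight = 13.25/23.11 = 0.5733; cost = 9.5%.
Senior notes: weight = 9.86/23.11 = 0.4267; after-tax cost = 8.6% × (1 − 40%) = 5.1600%.
WACC = 0.5733 × 9.5000% + 0.4267 × 5.1600% = 7.6483%.

7.65%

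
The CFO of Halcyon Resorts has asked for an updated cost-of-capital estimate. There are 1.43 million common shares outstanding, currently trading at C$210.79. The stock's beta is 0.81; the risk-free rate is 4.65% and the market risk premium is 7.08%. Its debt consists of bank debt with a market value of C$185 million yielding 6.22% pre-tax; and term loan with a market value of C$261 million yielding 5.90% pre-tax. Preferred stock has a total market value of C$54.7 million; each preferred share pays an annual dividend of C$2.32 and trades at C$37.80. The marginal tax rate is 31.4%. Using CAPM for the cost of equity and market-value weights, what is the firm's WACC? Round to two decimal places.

6.62%

Cost of equity via CAPM: Re = 4.65% + 0.81 × 7.08% = 10.3848%.
Cost of preferred: Rp = 2.32 / 37.8 = 6.1376%.
Market value of equity E = 210.79 × 1.43m = 301.4297m.
Total capital V = 301.4297 + 54.7 + 185 + 261 = 802.1297.
Equity: weight = 301.4297/802.1297 = 0.3758; cost = 10.3848%.
Preferred: weight = 54.7/802.1297 = 0.0682; cost = 6.1376%.
Bank debt: weight = 185/802.1297 = 0.2306; after-tax cost = 6.22% × (1 − 31.4%) = 4.2669%.
Term loan: weight = 261/802.1297 = 0.3254; after-tax cost = 5.9% × (1 − 31.4%) = 4.0474%.
WACC = 0.3758 × 10.3848% + 0.0682 × 6.1376% + 0.2306 × 4.2669% + 0.3254 × 4.0474% = 6.6221%.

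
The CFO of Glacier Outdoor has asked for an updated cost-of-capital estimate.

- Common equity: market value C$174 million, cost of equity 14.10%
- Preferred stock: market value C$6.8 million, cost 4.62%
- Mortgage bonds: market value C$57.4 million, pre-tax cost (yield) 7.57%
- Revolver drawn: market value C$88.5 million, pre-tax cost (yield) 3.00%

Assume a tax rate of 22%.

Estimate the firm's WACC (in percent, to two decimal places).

9.28%

Total capital V = 174 + 6.8 + 57.4 + 88.5 = 326.7.
Equity: weight = 174/326.7 = 0.5326; cost = 14.1%.
Preferred: weight = 6.8/326.7 = 0.0208; cost = 4.62%.
Mortgage bonds: weight = 57.4/326.7 = 0.1757; after-tax cost = 7.57% × (1 − 22%) = 5.9046%.
Revolver drawn: weight = 88.5/326.7 = 0.2709; after-tax cost = 3% × (1 − 22%) = 2.3400%.
WACC = 0.5326 × 14.1000% + 0.0208 × 4.6200% + 0.1757 × 5.9046% + 0.2709 × 2.3400% = 9.2771%.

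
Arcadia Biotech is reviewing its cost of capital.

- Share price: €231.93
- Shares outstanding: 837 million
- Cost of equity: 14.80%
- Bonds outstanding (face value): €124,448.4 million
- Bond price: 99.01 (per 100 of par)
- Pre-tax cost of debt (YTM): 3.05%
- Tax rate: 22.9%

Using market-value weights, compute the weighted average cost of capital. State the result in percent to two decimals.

9.97%

Market value of equity E = 231.93 × 837m = 194125.41m. Market value of debt D = 124448.4m × 99.01/100 = 123216.36084m.
Total capital V = 194125.41 + 123216.36084 = 317341.77084.
Equity: weight = 194125.41/317341.77084 = 0.6117; cost = 14.8%.
Bonds outstanding: weight = 123216.36084/317341.77084 = 0.3883; after-tax cost = 3.05% × (1 − 22.9%) = 2.3516%.
WACC = 0.6117 × 14.8000% + 0.3883 × 2.3516% = 9.9666%.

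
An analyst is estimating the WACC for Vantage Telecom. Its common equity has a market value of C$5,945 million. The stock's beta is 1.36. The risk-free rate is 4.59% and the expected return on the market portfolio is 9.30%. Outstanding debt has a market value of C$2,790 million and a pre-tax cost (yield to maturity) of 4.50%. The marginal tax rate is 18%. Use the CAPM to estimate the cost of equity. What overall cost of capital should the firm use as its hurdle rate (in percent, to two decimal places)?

Market risk premium = 9.3% − 4.59% = 4.71%.
Cost of equity via CAPM: Re = 4.59% + 1.36 × 4.71% = 10.9956%.
Total capital V = 5945 + 2790 = 8735.
Equity: weight = 5945/8735 = 0.6806; cost = 10.9956%.
Debt: weight = 2790/8735 = 0.3194; after-tax cost = 4.5% × (1 − 18%) = 3.6900%.
WACC = 0.6806 × 10.9956% + 0.3194 × 3.6900% = 8.6622%.

8.66%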